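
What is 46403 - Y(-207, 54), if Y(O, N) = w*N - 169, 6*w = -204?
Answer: 48408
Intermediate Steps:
w = -34 (w = (⅙)*(-204) = -34)
Y(O, N) = -169 - 34*N (Y(O, N) = -34*N - 169 = -169 - 34*N)
46403 - Y(-207, 54) = 46403 - (-169 - 34*54) = 46403 - (-169 - 1836) = 46403 - 1*(-2005) = 46403 + 2005 = 48408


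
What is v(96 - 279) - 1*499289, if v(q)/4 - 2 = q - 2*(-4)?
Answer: -499981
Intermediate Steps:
v(q) = 40 + 4*q (v(q) = 8 + 4*(q - 2*(-4)) = 8 + 4*(q + 8) = 8 + 4*(8 + q) = 8 + (32 + 4*q) = 40 + 4*q)
v(96 - 279) - 1*499289 = (40 + 4*(96 - 279)) - 1*499289 = (40 + 4*(-183)) - 499289 = (40 - 732) - 499289 = -692 - 499289 = -499981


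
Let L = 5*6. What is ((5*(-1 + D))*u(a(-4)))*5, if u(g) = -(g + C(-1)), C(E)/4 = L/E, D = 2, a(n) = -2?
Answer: 3050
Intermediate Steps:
L = 30
C(E) = 120/E (C(E) = 4*(30/E) = 120/E)
u(g) = 120 - g (u(g) = -(g + 120/(-1)) = -(g + 120*(-1)) = -(g - 120) = -(-120 + g) = 120 - g)
((5*(-1 + D))*u(a(-4)))*5 = ((5*(-1 + 2))*(120 - 1*(-2)))*5 = ((5*1)*(120 + 2))*5 = (5*122)*5 = 610*5 = 3050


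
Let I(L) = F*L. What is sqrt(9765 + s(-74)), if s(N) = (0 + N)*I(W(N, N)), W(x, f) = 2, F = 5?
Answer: 95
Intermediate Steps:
I(L) = 5*L
s(N) = 10*N (s(N) = (0 + N)*(5*2) = N*10 = 10*N)
sqrt(9765 + s(-74)) = sqrt(9765 + 10*(-74)) = sqrt(9765 - 740) = sqrt(9025) = 95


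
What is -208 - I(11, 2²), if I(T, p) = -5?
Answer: -203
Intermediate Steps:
-208 - I(11, 2²) = -208 - 1*(-5) = -208 + 5 = -203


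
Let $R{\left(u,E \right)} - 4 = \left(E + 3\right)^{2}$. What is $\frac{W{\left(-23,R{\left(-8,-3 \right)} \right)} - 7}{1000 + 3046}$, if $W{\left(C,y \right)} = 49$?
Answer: $\frac{3}{289} \approx 0.010381$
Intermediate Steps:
$R{\left(u,E \right)} = 4 + \left(3 + E\right)^{2}$ ($R{\left(u,E \right)} = 4 + \left(E + 3\right)^{2} = 4 + \left(3 + E\right)^{2}$)
$\frac{W{\left(-23,R{\left(-8,-3 \right)} \right)} - 7}{1000 + 3046} = \frac{49 - 7}{1000 + 3046} = \frac{42}{4046} = 42 \cdot \frac{1}{4046} = \frac{3}{289}$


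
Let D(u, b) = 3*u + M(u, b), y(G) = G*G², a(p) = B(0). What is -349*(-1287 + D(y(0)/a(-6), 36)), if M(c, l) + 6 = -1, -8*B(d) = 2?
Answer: 451606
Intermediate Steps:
B(d) = -¼ (B(d) = -⅛*2 = -¼)
a(p) = -¼
M(c, l) = -7 (M(c, l) = -6 - 1 = -7)
y(G) = G³
D(u, b) = -7 + 3*u (D(u, b) = 3*u - 7 = -7 + 3*u)
-349*(-1287 + D(y(0)/a(-6), 36)) = -349*(-1287 + (-7 + 3*(0³/(-¼)))) = -349*(-1287 + (-7 + 3*(0*(-4)))) = -349*(-1287 + (-7 + 3*0)) = -349*(-1287 + (-7 + 0)) = -349*(-1287 - 7) = -349*(-1294) = 451606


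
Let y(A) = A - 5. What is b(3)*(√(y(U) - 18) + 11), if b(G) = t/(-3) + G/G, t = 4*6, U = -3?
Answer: -77 - 7*I*√26 ≈ -77.0 - 35.693*I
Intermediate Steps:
t = 24
y(A) = -5 + A
b(G) = -7 (b(G) = 24/(-3) + G/G = 24*(-⅓) + 1 = -8 + 1 = -7)
b(3)*(√(y(U) - 18) + 11) = -7*(√((-5 - 3) - 18) + 11) = -7*(√(-8 - 18) + 11) = -7*(√(-26) + 11) = -7*(I*√26 + 11) = -7*(11 + I*√26) = -77 - 7*I*√26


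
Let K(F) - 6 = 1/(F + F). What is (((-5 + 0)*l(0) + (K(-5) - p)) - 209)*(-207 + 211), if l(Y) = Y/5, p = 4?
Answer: -4142/5 ≈ -828.40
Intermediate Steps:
K(F) = 6 + 1/(2*F) (K(F) = 6 + 1/(F + F) = 6 + 1/(2*F))
l(Y) = Y/5 (l(Y) = Y*(⅕) = Y/5)
(((-5 + 0)*l(0) + (K(-5) - p)) - 209)*(-207 + 211) = (((-5 + 0)*((⅕)*0) + ((6 + (½)/(-5)) - 1*4)) - 209)*(-207 + 211) = ((-5*0 + ((6 + (½)*(-⅕)) - 4)) - 209)*4 = ((0 + ((6 - ⅒) - 4)) - 209)*4 = ((0 + (59/10 - 4)) - 209)*4 = ((0 + 19/10) - 209)*4 = (19/10 - 209)*4 = -2071/10*4 = -4142/5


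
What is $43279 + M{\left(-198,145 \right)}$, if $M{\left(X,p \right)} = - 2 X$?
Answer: $43675$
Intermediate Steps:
$43279 + M{\left(-198,145 \right)} = 43279 - -396 = 43279 + 396 = 43675$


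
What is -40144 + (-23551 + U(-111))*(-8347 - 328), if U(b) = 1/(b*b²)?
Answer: 279358846712486/1367631 ≈ 2.0426e+8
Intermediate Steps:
U(b) = b⁻³ (U(b) = 1/(b³) = b⁻³)
-40144 + (-23551 + U(-111))*(-8347 - 328) = -40144 + (-23551 + (-111)⁻³)*(-8347 - 328) = -40144 + (-23551 - 1/1367631)*(-8675) = -40144 - 32209077682/1367631*(-8675) = -40144 + 279413748891350/1367631 = 279358846712486/1367631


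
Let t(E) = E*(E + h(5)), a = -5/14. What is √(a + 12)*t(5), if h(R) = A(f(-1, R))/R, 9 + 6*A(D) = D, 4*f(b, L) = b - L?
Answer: 93*√2282/56 ≈ 79.333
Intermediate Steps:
f(b, L) = -L/4 + b/4 (f(b, L) = (b - L)/4 = -L/4 + b/4)
A(D) = -3/2 + D/6
h(R) = (-37/24 - R/24)/R (h(R) = (-3/2 + (-R/4 + (¼)*(-1))/6)/R = (-3/2 + (-R/4 - ¼)/6)/R = (-3/2 + (-¼ - R/4)/6)/R = (-3/2 + (-1/24 - R/24))/R = (-37/24 - R/24)/R)
a = -5/14 (a = -5*1/14 = -5/14 ≈ -0.35714)
t(E) = E*(-7/20 + E) (t(E) = E*(E + (1/24)*(-37 - 1*5)/5) = E*(E + (1/24)*(⅕)*(-37 - 5)) = E*(E + (1/24)*(⅕)*(-42)) = E*(E - 7/20) = E*(-7/20 + E))
√(a + 12)*t(5) = √(-5/14 + 12)*((1/20)*5*(-7 + 20*5)) = √(163/14)*((1/20)*5*(-7 + 100)) = (√2282/14)*((1/20)*5*93) = (√2282/14)*(93/4) = 93*√2282/56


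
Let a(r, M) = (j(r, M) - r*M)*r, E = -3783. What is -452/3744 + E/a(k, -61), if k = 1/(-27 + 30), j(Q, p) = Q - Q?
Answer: -31874885/57096 ≈ -558.27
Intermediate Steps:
j(Q, p) = 0
k = ⅓ (k = 1/3 = ⅓ ≈ 0.33333)
a(r, M) = -M*r² (a(r, M) = (0 - r*M)*r = (0 - M*r)*r = (-M*r)*r = -M*r²)
-452/3744 + E/a(k, -61) = -452/3744 - 3783/((-1*(-61)*(⅓)²)) = -452*1/3744 - 3783/((-1*(-61)*⅑)) = -113/936 - 3783/61/9 = -113/936 - 3783*9/61 = -113/936 - 34047/61 = -31874885/57096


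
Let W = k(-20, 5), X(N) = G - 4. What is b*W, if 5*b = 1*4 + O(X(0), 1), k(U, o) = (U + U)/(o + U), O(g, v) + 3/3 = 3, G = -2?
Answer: 16/5 ≈ 3.2000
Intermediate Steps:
X(N) = -6 (X(N) = -2 - 4 = -6)
O(g, v) = 2 (O(g, v) = -1 + 3 = 2)
k(U, o) = 2*U/(U + o) (k(U, o) = (2*U)/(U + o) = 2*U/(U + o))
W = 8/3 (W = 2*(-20)/(-20 + 5) = 2*(-20)/(-15) = 2*(-20)*(-1/15) = 8/3 ≈ 2.6667)
b = 6/5 (b = (1*4 + 2)/5 = (4 + 2)/5 = (1/5)*6 = 6/5 ≈ 1.2000)
b*W = (6/5)*(8/3) = 16/5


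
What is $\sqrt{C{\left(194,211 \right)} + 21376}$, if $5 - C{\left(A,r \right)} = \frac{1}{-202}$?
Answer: $\frac{\sqrt{872430526}}{202} \approx 146.22$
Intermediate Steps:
$C{\left(A,r \right)} = \frac{1011}{202}$ ($C{\left(A,r \right)} = 5 - \frac{1}{-202} = 5 - - \frac{1}{202} = 5 + \frac{1}{202} = \frac{1011}{202}$)
$\sqrt{C{\left(194,211 \right)} + 21376} = \sqrt{\frac{1011}{202} + 21376} = \sqrt{\frac{4318963}{202}} = \frac{\sqrt{872430526}}{202}$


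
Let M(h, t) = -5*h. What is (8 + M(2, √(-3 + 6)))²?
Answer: 4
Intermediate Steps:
(8 + M(2, √(-3 + 6)))² = (8 - 5*2)² = (8 - 10)² = (-2)² = 4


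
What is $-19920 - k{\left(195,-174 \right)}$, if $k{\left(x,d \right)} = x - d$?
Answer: $-20289$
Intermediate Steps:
$-19920 - k{\left(195,-174 \right)} = -19920 - \left(195 - -174\right) = -19920 - \left(195 + 174\right) = -19920 - 369 = -20289$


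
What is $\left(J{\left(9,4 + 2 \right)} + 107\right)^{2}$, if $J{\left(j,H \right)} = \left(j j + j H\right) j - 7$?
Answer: $1729225$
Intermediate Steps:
$J{\left(j,H \right)} = -7 + j \left(j^{2} + H j\right)$ ($J{\left(j,H \right)} = \left(j^{2} + H j\right) j - 7 = j \left(j^{2} + H j\right) - 7 = -7 + j \left(j^{2} + H j\right)$)
$\left(J{\left(9,4 + 2 \right)} + 107\right)^{2} = \left(\left(-7 + 9^{3} + \left(4 + 2\right) 9^{2}\right) + 107\right)^{2} = \left(\left(-7 + 729 + 6 \cdot 81\right) + 107\right)^{2} = \left(\left(-7 + 729 + 486\right) + 107\right)^{2} = \left(1208 + 107\right)^{2} = 1315^{2} = 1729225$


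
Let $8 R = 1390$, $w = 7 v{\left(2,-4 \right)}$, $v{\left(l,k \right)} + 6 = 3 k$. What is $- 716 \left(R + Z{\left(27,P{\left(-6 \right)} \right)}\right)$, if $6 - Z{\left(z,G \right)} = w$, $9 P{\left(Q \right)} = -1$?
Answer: $-218917$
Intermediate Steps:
$P{\left(Q \right)} = - \frac{1}{9}$ ($P{\left(Q \right)} = \frac{1}{9} \left(-1\right) = - \frac{1}{9}$)
$v{\left(l,k \right)} = -6 + 3 k$
$w = -126$ ($w = 7 \left(-6 + 3 \left(-4\right)\right) = 7 \left(-6 - 12\right) = 7 \left(-18\right) = -126$)
$Z{\left(z,G \right)} = 132$ ($Z{\left(z,G \right)} = 6 - -126 = 6 + 126 = 132$)
$R = \frac{695}{4}$ ($R = \frac{1}{8} \cdot 1390 = \frac{695}{4} \approx 173.75$)
$- 716 \left(R + Z{\left(27,P{\left(-6 \right)} \right)}\right) = - 716 \left(\frac{695}{4} + 132\right) = \left(-716\right) \frac{1223}{4} = -218917$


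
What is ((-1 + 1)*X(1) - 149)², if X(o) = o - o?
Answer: 22201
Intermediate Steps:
X(o) = 0
((-1 + 1)*X(1) - 149)² = ((-1 + 1)*0 - 149)² = (0*0 - 149)² = (0 - 149)² = (-149)² = 22201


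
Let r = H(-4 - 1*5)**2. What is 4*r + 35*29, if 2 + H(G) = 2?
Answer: 1015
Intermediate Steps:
H(G) = 0 (H(G) = -2 + 2 = 0)
r = 0 (r = 0**2 = 0)
4*r + 35*29 = 4*0 + 35*29 = 0 + 1015 = 1015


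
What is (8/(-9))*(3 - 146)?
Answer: 1144/9 ≈ 127.11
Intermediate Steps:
(8/(-9))*(3 - 146) = (8*(-⅑))*(-143) = -8/9*(-143) = 1144/9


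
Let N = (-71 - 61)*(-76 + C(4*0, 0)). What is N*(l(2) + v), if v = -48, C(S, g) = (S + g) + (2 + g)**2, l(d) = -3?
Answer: -484704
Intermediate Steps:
C(S, g) = S + g + (2 + g)**2
N = 9504 (N = (-71 - 61)*(-76 + (4*0 + 0 + (2 + 0)**2)) = -132*(-76 + (0 + 0 + 2**2)) = -132*(-76 + (0 + 0 + 4)) = -132*(-76 + 4) = -132*(-72) = 9504)
N*(l(2) + v) = 9504*(-3 - 48) = 9504*(-51) = -484704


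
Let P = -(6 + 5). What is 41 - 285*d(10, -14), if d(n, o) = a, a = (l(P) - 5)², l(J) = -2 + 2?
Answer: -7084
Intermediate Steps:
P = -11 (P = -1*11 = -11)
l(J) = 0
a = 25 (a = (0 - 5)² = (-5)² = 25)
d(n, o) = 25
41 - 285*d(10, -14) = 41 - 285*25 = 41 - 7125 = -7084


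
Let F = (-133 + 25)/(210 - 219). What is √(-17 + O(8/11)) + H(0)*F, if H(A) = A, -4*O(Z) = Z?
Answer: 3*I*√231/11 ≈ 4.1451*I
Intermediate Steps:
O(Z) = -Z/4
F = 12 (F = -108/(-9) = -108*(-⅑) = 12)
√(-17 + O(8/11)) + H(0)*F = √(-17 - 2/11) + 0*12 = √(-17 - 2/11) + 0 = √(-189/11) + 0 = 3*I*√231/11 + 0 = 3*I*√231/11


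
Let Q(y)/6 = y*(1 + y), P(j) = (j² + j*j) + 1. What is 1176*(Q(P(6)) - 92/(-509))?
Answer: 19401412800/509 ≈ 3.8117e+7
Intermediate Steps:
P(j) = 1 + 2*j² (P(j) = (j² + j²) + 1 = 2*j² + 1 = 1 + 2*j²)
Q(y) = 6*y*(1 + y) (Q(y) = 6*(y*(1 + y)) = 6*y*(1 + y))
1176*(Q(P(6)) - 92/(-509)) = 1176*(6*(1 + 2*6²)*(1 + (1 + 2*6²)) - 92/(-509)) = 1176*(6*(1 + 2*36)*(1 + (1 + 2*36)) - 92*(-1/509)) = 1176*(6*(1 + 72)*(1 + (1 + 72)) + 92/509) = 1176*(6*73*(1 + 73) + 92/509) = 1176*(6*73*74 + 92/509) = 1176*(32412 + 92/509) = 1176*(16497800/509) = 19401412800/509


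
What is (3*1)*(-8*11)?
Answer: -264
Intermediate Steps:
(3*1)*(-8*11) = 3*(-88) = -264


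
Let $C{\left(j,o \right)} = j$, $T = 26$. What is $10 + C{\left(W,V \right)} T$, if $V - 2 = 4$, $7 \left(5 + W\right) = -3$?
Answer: $- \frac{918}{7} \approx -131.14$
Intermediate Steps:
$W = - \frac{38}{7}$ ($W = -5 + \frac{1}{7} \left(-3\right) = -5 - \frac{3}{7} = - \frac{38}{7} \approx -5.4286$)
$V = 6$ ($V = 2 + 4 = 6$)
$10 + C{\left(W,V \right)} T = 10 - \frac{988}{7} = - \frac{918}{7}$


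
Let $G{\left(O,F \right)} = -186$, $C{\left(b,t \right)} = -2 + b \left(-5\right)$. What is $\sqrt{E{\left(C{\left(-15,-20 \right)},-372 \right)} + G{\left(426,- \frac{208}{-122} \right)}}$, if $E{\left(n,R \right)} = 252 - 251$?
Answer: $i \sqrt{185} \approx 13.601 i$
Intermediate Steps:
$C{\left(b,t \right)} = -2 - 5 b$
$E{\left(n,R \right)} = 1$
$\sqrt{E{\left(C{\left(-15,-20 \right)},-372 \right)} + G{\left(426,- \frac{208}{-122} \right)}} = \sqrt{1 - 186} = \sqrt{-185} = i \sqrt{185}$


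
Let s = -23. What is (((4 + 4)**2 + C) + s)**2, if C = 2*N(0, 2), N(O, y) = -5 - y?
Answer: 729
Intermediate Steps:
C = -14 (C = 2*(-5 - 1*2) = 2*(-5 - 2) = 2*(-7) = -14)
(((4 + 4)**2 + C) + s)**2 = (((4 + 4)**2 - 14) - 23)**2 = ((8**2 - 14) - 23)**2 = ((64 - 14) - 23)**2 = (50 - 23)**2 = 27**2 = 729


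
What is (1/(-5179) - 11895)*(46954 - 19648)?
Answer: -1682164449036/5179 ≈ -3.2480e+8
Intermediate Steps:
(1/(-5179) - 11895)*(46954 - 19648) = (-1/5179 - 11895)*27306 = -61604206/5179*27306 = -1682164449036/5179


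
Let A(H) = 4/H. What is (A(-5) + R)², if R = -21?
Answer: 11881/25 ≈ 475.24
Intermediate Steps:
(A(-5) + R)² = (4/(-5) - 21)² = (4*(-⅕) - 21)² = (-⅘ - 21)² = (-109/5)² = 11881/25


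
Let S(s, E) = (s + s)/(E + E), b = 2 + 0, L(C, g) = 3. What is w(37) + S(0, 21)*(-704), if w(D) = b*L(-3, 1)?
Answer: 6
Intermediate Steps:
b = 2
S(s, E) = s/E (S(s, E) = (2*s)/((2*E)) = (2*s)*(1/(2*E)) = s/E)
w(D) = 6 (w(D) = 2*3 = 6)
w(37) + S(0, 21)*(-704) = 6 + (0/21)*(-704) = 6 + (0*(1/21))*(-704) = 6 + 0*(-704) = 6 + 0 = 6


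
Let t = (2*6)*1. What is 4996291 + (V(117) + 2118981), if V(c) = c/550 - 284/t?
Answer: 11740160101/1650 ≈ 7.1152e+6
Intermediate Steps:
t = 12 (t = 12*1 = 12)
V(c) = -71/3 + c/550 (V(c) = c/550 - 284/12 = c*(1/550) - 284*1/12 = c/550 - 71/3 = -71/3 + c/550)
4996291 + (V(117) + 2118981) = 4996291 + ((-71/3 + (1/550)*117) + 2118981) = 4996291 + ((-71/3 + 117/550) + 2118981) = 4996291 + (-38699/1650 + 2118981) = 4996291 + 3496279951/1650 = 11740160101/1650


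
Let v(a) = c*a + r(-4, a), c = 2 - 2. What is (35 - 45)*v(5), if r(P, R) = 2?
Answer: -20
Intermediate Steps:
c = 0
v(a) = 2 (v(a) = 0*a + 2 = 0 + 2 = 2)
(35 - 45)*v(5) = (35 - 45)*2 = -10*2 = -20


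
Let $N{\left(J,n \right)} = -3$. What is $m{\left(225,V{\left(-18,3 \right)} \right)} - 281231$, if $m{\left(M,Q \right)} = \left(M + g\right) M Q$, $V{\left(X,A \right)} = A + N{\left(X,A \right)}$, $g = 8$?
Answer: $-281231$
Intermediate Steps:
$V{\left(X,A \right)} = -3 + A$ ($V{\left(X,A \right)} = A - 3 = -3 + A$)
$m{\left(M,Q \right)} = M Q \left(8 + M\right)$ ($m{\left(M,Q \right)} = \left(M + 8\right) M Q = \left(8 + M\right) M Q = M Q \left(8 + M\right)$)
$m{\left(225,V{\left(-18,3 \right)} \right)} - 281231 = 225 \left(-3 + 3\right) \left(8 + 225\right) - 281231 = 225 \cdot 0 \cdot 233 - 281231 = 0 - 281231 = -281231$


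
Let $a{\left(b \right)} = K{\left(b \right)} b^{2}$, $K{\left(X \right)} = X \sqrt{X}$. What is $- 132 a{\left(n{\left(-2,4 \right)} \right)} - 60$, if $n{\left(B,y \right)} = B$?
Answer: $-60 + 1056 i \sqrt{2} \approx -60.0 + 1493.4 i$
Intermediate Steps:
$K{\left(X \right)} = X^{\frac{3}{2}}$
$a{\left(b \right)} = b^{\frac{7}{2}}$ ($a{\left(b \right)} = b^{\frac{3}{2}} b^{2} = b^{\frac{7}{2}}$)
$- 132 a{\left(n{\left(-2,4 \right)} \right)} - 60 = - 132 \left(-2\right)^{\frac{7}{2}} - 60 = - 132 \left(- 8 i \sqrt{2}\right) - 60 = 1056 i \sqrt{2} - 60 = -60 + 1056 i \sqrt{2}$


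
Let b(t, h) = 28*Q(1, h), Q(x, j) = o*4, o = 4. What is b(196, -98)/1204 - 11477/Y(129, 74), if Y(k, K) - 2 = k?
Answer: -491415/5633 ≈ -87.239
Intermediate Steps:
Y(k, K) = 2 + k
Q(x, j) = 16 (Q(x, j) = 4*4 = 16)
b(t, h) = 448 (b(t, h) = 28*16 = 448)
b(196, -98)/1204 - 11477/Y(129, 74) = 448/1204 - 11477/(2 + 129) = 448*(1/1204) - 11477/131 = 16/43 - 11477*1/131 = 16/43 - 11477/131 = -491415/5633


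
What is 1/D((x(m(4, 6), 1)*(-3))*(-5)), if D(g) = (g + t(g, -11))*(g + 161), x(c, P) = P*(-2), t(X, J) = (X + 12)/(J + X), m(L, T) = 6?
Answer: -41/158772 ≈ -0.00025823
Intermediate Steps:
t(X, J) = (12 + X)/(J + X)
x(c, P) = -2*P
D(g) = (161 + g)*(g + (12 + g)/(-11 + g)) (D(g) = (g + (12 + g)/(-11 + g))*(g + 161) = (g + (12 + g)/(-11 + g))*(161 + g) = (161 + g)*(g + (12 + g)/(-11 + g)))
1/D((x(m(4, 6), 1)*(-3))*(-5)) = 1/((1932 + ((-2*1*(-3))*(-5))³ - 1598*-2*1*(-3)*(-5) + 151*((-2*1*(-3))*(-5))²)/(-11 + (-2*1*(-3))*(-5))) = 1/((1932 + (-2*(-3)*(-5))³ - 1598*(-2*(-3))*(-5) + 151*(-2*(-3)*(-5))²)/(-11 - 2*(-3)*(-5))) = 1/((1932 + (6*(-5))³ - 9588*(-5) + 151*(6*(-5))²)/(-11 + 6*(-5))) = 1/((1932 + (-30)³ - 1598*(-30) + 151*(-30)²)/(-11 - 30)) = 1/((1932 - 27000 + 47940 + 151*900)/(-41)) = 1/(-(1932 - 27000 + 47940 + 135900)/41) = 1/(-1/41*158772) = 1/(-158772/41) = -41/158772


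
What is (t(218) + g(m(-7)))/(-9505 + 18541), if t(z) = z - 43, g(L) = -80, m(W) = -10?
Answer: 95/9036 ≈ 0.010513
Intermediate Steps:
t(z) = -43 + z
(t(218) + g(m(-7)))/(-9505 + 18541) = ((-43 + 218) - 80)/(-9505 + 18541) = (175 - 80)/9036 = 95*(1/9036) = 95/9036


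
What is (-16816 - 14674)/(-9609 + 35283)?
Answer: -15745/12837 ≈ -1.2265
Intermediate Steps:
(-16816 - 14674)/(-9609 + 35283) = -31490/25674 = -31490*1/25674 = -15745/12837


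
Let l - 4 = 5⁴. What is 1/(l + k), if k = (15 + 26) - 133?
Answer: 1/537 ≈ 0.0018622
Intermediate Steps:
k = -92 (k = 41 - 133 = -92)
l = 629 (l = 4 + 5⁴ = 4 + 625 = 629)
1/(l + k) = 1/(629 - 92) = 1/537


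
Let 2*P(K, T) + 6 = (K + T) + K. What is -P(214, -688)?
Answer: 133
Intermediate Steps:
P(K, T) = -3 + K + T/2 (P(K, T) = -3 + ((K + T) + K)/2 = -3 + (T + 2*K)/2 = -3 + (K + T/2) = -3 + K + T/2)
-P(214, -688) = -(-3 + 214 + (½)*(-688)) = -(-3 + 214 - 344) = -1*(-133) = 133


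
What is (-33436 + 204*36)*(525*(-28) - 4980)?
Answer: 513490560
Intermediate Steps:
(-33436 + 204*36)*(525*(-28) - 4980) = (-33436 + 7344)*(-14700 - 4980) = -26092*(-19680) = 513490560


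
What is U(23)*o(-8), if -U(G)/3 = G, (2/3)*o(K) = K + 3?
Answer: 1035/2 ≈ 517.50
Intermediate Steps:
o(K) = 9/2 + 3*K/2 (o(K) = 3*(K + 3)/2 = 3*(3 + K)/2 = 9/2 + 3*K/2)
U(G) = -3*G
U(23)*o(-8) = (-3*23)*(9/2 + (3/2)*(-8)) = -69*(9/2 - 12) = -69*(-15/2) = 1035/2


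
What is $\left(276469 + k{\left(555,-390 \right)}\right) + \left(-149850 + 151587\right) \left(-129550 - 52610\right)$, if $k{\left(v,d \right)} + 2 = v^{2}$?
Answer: $-315827428$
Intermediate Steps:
$k{\left(v,d \right)} = -2 + v^{2}$
$\left(276469 + k{\left(555,-390 \right)}\right) + \left(-149850 + 151587\right) \left(-129550 - 52610\right) = \left(276469 - \left(2 - 555^{2}\right)\right) + \left(-149850 + 151587\right) \left(-129550 - 52610\right) = \left(276469 + \left(-2 + 308025\right)\right) + 1737 \left(-182160\right) = \left(276469 + 308023\right) - 316411920 = 584492 - 316411920 = -315827428$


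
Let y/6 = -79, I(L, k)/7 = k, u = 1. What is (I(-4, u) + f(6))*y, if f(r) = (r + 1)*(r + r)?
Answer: -43134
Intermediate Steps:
I(L, k) = 7*k
y = -474 (y = 6*(-79) = -474)
f(r) = 2*r*(1 + r) (f(r) = (1 + r)*(2*r) = 2*r*(1 + r))
(I(-4, u) + f(6))*y = (7*1 + 2*6*(1 + 6))*(-474) = (7 + 2*6*7)*(-474) = (7 + 84)*(-474) = 91*(-474) = -43134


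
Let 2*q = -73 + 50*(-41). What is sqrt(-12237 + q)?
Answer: I*sqrt(53194)/2 ≈ 115.32*I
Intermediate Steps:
q = -2123/2 (q = (-73 + 50*(-41))/2 = (-73 - 2050)/2 = (1/2)*(-2123) = -2123/2 ≈ -1061.5)
sqrt(-12237 + q) = sqrt(-12237 - 2123/2) = sqrt(-26597/2) = I*sqrt(53194)/2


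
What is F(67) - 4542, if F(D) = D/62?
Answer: -281537/62 ≈ -4540.9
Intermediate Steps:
F(D) = D/62 (F(D) = D*(1/62) = D/62)
F(67) - 4542 = (1/62)*67 - 4542 = 67/62 - 4542 = -281537/62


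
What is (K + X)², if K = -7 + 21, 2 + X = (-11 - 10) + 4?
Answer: 25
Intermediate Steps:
X = -19 (X = -2 + ((-11 - 10) + 4) = -2 + (-21 + 4) = -2 - 17 = -19)
K = 14
(K + X)² = (14 - 19)² = (-5)² = 25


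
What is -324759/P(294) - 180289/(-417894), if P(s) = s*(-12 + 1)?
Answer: 11358157681/112622433 ≈ 100.85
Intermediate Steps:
P(s) = -11*s (P(s) = s*(-11) = -11*s)
-324759/P(294) - 180289/(-417894) = -324759/((-11*294)) - 180289/(-417894) = -324759/(-3234) - 180289*(-1/417894) = -324759*(-1/3234) + 180289/417894 = 108253/1078 + 180289/417894 = 11358157681/112622433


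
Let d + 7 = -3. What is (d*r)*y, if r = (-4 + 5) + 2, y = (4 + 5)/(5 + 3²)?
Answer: -135/7 ≈ -19.286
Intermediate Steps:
d = -10 (d = -7 - 3 = -10)
y = 9/14 (y = 9/(5 + 9) = 9/14 ≈ 0.64286)
r = 3 (r = 1 + 2 = 3)
(d*r)*y = -10*3*(9/14) = -30*9/14 = -135/7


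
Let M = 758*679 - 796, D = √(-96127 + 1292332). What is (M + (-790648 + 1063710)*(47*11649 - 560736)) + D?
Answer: -3612915560 + √1196205 ≈ -3.6129e+9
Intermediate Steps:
D = √1196205 ≈ 1093.7
M = 513886 (M = 514682 - 796 = 513886)
(M + (-790648 + 1063710)*(47*11649 - 560736)) + D = (513886 + (-790648 + 1063710)*(47*11649 - 560736)) + √1196205 = (513886 + 273062*(547503 - 560736)) + √1196205 = (513886 + 273062*(-13233)) + √1196205 = (513886 - 3613429446) + √1196205 = -3612915560 + √1196205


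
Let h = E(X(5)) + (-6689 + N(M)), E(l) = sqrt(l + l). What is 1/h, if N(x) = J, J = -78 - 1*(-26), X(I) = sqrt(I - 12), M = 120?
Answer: 1/(-6741 + sqrt(2)*7**(1/4)*sqrt(I)) ≈ -0.00014838 - 3.58e-8*I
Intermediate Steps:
X(I) = sqrt(-12 + I)
E(l) = sqrt(2)*sqrt(l) (E(l) = sqrt(2*l) = sqrt(2)*sqrt(l))
J = -52 (J = -78 + 26 = -52)
N(x) = -52
h = -6741 + sqrt(2)*7**(1/4)*sqrt(I) (h = sqrt(2)*sqrt(sqrt(-12 + 5)) + (-6689 - 52) = sqrt(2)*sqrt(sqrt(-7)) - 6741 = sqrt(2)*sqrt(I*sqrt(7)) - 6741 = sqrt(2)*(7**(1/4)*sqrt(I)) - 6741 = sqrt(2)*7**(1/4)*sqrt(I) - 6741 = -6741 + sqrt(2)*7**(1/4)*sqrt(I) ≈ -6739.4 + 1.6266*I)
1/h = 1/(-6741 + 7**(1/4)*(1 + I))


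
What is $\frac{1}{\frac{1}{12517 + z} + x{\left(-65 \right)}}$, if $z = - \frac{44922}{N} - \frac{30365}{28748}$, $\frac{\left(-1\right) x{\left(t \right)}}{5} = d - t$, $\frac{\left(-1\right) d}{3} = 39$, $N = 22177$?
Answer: $\frac{7978178382471}{2074327016986856} \approx 0.0038462$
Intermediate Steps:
$d = -117$ ($d = \left(-3\right) 39 = -117$)
$x{\left(t \right)} = 585 + 5 t$ ($x{\left(t \right)} = - 5 \left(-117 - t\right) = 585 + 5 t$)
$z = - \frac{1964822261}{637544396}$ ($z = - \frac{44922}{22177} - \frac{30365}{28748} = - \frac{1964822261}{637544396} \approx -3.0819$)
$\frac{1}{\frac{1}{12517 + z} + x{\left(-65 \right)}} = \frac{1}{\frac{1}{12517 - \frac{1964822261}{637544396}} + \left(585 + 5 \left(-65\right)\right)} = \frac{1}{\frac{1}{\frac{7978178382471}{637544396}} + \left(585 - 325\right)} = \frac{1}{\frac{637544396}{7978178382471} + 260} = \frac{1}{\frac{2074327016986856}{7978178382471}} = \frac{7978178382471}{2074327016986856}$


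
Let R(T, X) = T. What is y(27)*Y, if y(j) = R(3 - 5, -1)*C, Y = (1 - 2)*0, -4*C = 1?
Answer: 0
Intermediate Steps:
C = -¼ (C = -¼*1 = -¼ ≈ -0.25000)
Y = 0 (Y = -1*0 = 0)
y(j) = ½ (y(j) = (3 - 5)*(-¼) = -2*(-¼) = ½)
y(27)*Y = (½)*0 = 0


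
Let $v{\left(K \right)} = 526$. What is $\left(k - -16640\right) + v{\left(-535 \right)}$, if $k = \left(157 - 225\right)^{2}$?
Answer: $21790$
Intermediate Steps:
$k = 4624$ ($k = \left(-68\right)^{2} = 4624$)
$\left(k - -16640\right) + v{\left(-535 \right)} = \left(4624 - -16640\right) + 526 = \left(4624 + 16640\right) + 526 = 21264 + 526 = 21790$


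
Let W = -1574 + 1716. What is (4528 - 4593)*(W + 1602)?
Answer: -113360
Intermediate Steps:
W = 142
(4528 - 4593)*(W + 1602) = (4528 - 4593)*(142 + 1602) = -65*1744 = -113360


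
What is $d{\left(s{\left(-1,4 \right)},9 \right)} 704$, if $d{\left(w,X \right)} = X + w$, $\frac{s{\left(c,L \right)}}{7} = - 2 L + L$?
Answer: $-13376$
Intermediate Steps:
$s{\left(c,L \right)} = - 7 L$ ($s{\left(c,L \right)} = 7 \left(- 2 L + L\right) = 7 \left(- L\right) = - 7 L$)
$d{\left(s{\left(-1,4 \right)},9 \right)} 704 = \left(9 - 28\right) 704 = \left(-19\right) 704 = -13376$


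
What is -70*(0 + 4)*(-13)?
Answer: 3640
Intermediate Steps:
-70*(0 + 4)*(-13) = -70*4*(-13) = -14*20*(-13) = -280*(-13) = 3640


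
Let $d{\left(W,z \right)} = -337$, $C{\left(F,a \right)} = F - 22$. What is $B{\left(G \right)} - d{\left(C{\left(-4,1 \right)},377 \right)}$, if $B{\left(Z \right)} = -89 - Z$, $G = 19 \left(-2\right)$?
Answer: $286$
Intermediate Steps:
$C{\left(F,a \right)} = -22 + F$
$G = -38$
$B{\left(G \right)} - d{\left(C{\left(-4,1 \right)},377 \right)} = \left(-89 - -38\right) - -337 = \left(-89 + 38\right) + 337 = -51 + 337 = 286$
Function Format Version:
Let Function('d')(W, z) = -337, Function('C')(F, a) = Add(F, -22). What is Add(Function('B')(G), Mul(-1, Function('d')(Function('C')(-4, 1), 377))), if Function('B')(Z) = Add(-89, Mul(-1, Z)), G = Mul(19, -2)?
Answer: 286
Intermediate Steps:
Function('C')(F, a) = Add(-22, F)
G = -38
Add(Function('B')(G), Mul(-1, Function('d')(Function('C')(-4, 1), 377))) = Add(Add(-89, Mul(-1, -38)), Mul(-1, -337)) = Add(Add(-89, 38), 337) = Add(-51, 337) = 286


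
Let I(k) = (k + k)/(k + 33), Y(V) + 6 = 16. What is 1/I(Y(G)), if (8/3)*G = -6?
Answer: 43/20 ≈ 2.1500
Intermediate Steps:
G = -9/4 (G = (3/8)*(-6) = -9/4 ≈ -2.2500)
Y(V) = 10 (Y(V) = -6 + 16 = 10)
I(k) = 2*k/(33 + k) (I(k) = (2*k)/(33 + k) = 2*k/(33 + k))
1/I(Y(G)) = 1/(2*10/(33 + 10)) = 1/(2*10/43) = 1/(2*10*(1/43)) = 1/(20/43) = 43/20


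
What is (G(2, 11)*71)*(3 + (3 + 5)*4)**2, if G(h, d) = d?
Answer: 956725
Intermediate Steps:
(G(2, 11)*71)*(3 + (3 + 5)*4)**2 = (11*71)*(3 + (3 + 5)*4)**2 = 781*(3 + 8*4)**2 = 781*(3 + 32)**2 = 781*35**2 = 781*1225 = 956725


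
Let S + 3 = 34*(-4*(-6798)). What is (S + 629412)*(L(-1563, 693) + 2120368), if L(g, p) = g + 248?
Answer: 3292874861661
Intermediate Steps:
S = 924525 (S = -3 + 34*(-4*(-6798)) = -3 + 34*27192 = -3 + 924528 = 924525)
L(g, p) = 248 + g
(S + 629412)*(L(-1563, 693) + 2120368) = (924525 + 629412)*((248 - 1563) + 2120368) = 1553937*(-1315 + 2120368) = 1553937*2119053 = 3292874861661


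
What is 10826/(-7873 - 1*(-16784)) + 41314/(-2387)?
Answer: -48901056/3038651 ≈ -16.093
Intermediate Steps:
10826/(-7873 - 1*(-16784)) + 41314/(-2387) = 10826/(-7873 + 16784) + 41314*(-1/2387) = 10826/8911 - 5902/341 = -48901056/3038651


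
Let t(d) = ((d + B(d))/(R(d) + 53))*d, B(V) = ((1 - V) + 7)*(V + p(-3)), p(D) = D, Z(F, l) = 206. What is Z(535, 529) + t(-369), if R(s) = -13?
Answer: 51894437/40 ≈ 1.2974e+6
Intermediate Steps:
B(V) = (-3 + V)*(8 - V) (B(V) = ((1 - V) + 7)*(V - 3) = (8 - V)*(-3 + V) = (-3 + V)*(8 - V))
t(d) = d*(-⅗ - d²/40 + 3*d/10) (t(d) = ((d + (-24 - d² + 11*d))/(-13 + 53))*d = ((-24 - d² + 12*d)/40)*d = ((-24 - d² + 12*d)*(1/40))*d = (-⅗ - d²/40 + 3*d/10)*d = d*(-⅗ - d²/40 + 3*d/10))
Z(535, 529) + t(-369) = 206 + (1/40)*(-369)*(-24 - 1*(-369)² + 12*(-369)) = 206 + (1/40)*(-369)*(-24 - 1*136161 - 4428) = 206 + (1/40)*(-369)*(-24 - 136161 - 4428) = 206 + (1/40)*(-369)*(-140613) = 206 + 51886197/40 = 51894437/40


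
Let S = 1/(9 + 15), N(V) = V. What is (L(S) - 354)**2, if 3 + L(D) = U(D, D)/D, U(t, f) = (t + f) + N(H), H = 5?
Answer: 55225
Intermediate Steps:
U(t, f) = 5 + f + t (U(t, f) = (t + f) + 5 = (f + t) + 5 = 5 + f + t)
S = 1/24 ≈ 0.041667
L(D) = -3 + (5 + 2*D)/D (L(D) = -3 + (5 + D + D)/D = -3 + (5 + 2*D)/D)
(L(S) - 354)**2 = ((5 - 1*1/24)/(1/24) - 354)**2 = (24*(5 - 1/24) - 354)**2 = (24*(119/24) - 354)**2 = (119 - 354)**2 = (-235)**2 = 55225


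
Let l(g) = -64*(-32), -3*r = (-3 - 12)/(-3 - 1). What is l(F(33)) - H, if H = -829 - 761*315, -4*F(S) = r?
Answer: 242592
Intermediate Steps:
r = -5/4 (r = -(-3 - 12)/(3*(-3 - 1)) = -(-5)/(-4) = -(-5)*(-1)/4 = -1/3*15/4 = -5/4 ≈ -1.2500)
F(S) = 5/16 (F(S) = -1/4*(-5/4) = 5/16)
l(g) = 2048
H = -240544 (H = -829 - 239715 = -240544)
l(F(33)) - H = 2048 - 1*(-240544) = 2048 + 240544 = 242592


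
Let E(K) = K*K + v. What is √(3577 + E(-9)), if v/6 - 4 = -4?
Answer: √3658 ≈ 60.481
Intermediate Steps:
v = 0 (v = 24 + 6*(-4) = 24 - 24 = 0)
E(K) = K² (E(K) = K*K + 0 = K² + 0 = K²)
√(3577 + E(-9)) = √(3577 + (-9)²) = √(3577 + 81) = √3658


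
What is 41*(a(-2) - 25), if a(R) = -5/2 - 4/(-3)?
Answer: -6437/6 ≈ -1072.8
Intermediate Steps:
a(R) = -7/6 (a(R) = -5*½ - 4*(-⅓) = -5/2 + 4/3 = -7/6)
41*(a(-2) - 25) = 41*(-7/6 - 25) = 41*(-157/6) = -6437/6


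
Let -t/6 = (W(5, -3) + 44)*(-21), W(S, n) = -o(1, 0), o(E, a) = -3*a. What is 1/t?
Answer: 1/5544 ≈ 0.00018038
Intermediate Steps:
W(S, n) = 0 (W(S, n) = -(-3)*0 = -1*0 = 0)
t = 5544 (t = -6*(0 + 44)*(-21) = -264*(-21) = -6*(-924) = 5544)
1/t = 1/5544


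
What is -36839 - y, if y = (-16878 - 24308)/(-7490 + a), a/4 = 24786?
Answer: -1688200260/45827 ≈ -36839.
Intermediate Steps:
a = 99144 (a = 4*24786 = 99144)
y = -20593/45827 (y = (-16878 - 24308)/(-7490 + 99144) = -41186/91654 = -41186*1/91654 = -20593/45827 ≈ -0.44936)
-36839 - y = -36839 - 1*(-20593/45827) = -36839 + 20593/45827 = -1688200260/45827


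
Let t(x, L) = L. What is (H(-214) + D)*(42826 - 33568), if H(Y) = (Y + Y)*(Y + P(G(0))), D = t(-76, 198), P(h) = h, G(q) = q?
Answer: 849791820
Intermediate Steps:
D = 198
H(Y) = 2*Y² (H(Y) = (Y + Y)*(Y + 0) = (2*Y)*Y = 2*Y²)
(H(-214) + D)*(42826 - 33568) = (2*(-214)² + 198)*(42826 - 33568) = (2*45796 + 198)*9258 = (91592 + 198)*9258 = 91790*9258 = 849791820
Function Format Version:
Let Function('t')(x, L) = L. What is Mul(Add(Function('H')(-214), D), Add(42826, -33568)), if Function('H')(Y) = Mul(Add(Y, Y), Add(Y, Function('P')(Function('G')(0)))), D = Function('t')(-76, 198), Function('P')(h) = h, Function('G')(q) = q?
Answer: 849791820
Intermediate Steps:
D = 198
Function('H')(Y) = Mul(2, Pow(Y, 2)) (Function('H')(Y) = Mul(Add(Y, Y), Add(Y, 0)) = Mul(Mul(2, Y), Y) = Mul(2, Pow(Y, 2)))
Mul(Add(Function('H')(-214), D), Add(42826, -33568)) = Mul(Add(Mul(2, Pow(-214, 2)), 198), Add(42826, -33568)) = Mul(Add(Mul(2, 45796), 198), 9258) = Mul(Add(91592, 198), 9258) = Mul(91790, 9258) = 849791820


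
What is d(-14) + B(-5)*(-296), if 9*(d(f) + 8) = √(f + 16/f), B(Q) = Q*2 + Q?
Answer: 4432 + I*√742/63 ≈ 4432.0 + 0.43238*I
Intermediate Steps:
B(Q) = 3*Q (B(Q) = 2*Q + Q = 3*Q)
d(f) = -8 + √(f + 16/f)/9
d(-14) + B(-5)*(-296) = (-8 + √(-14 + 16/(-14))/9) + (3*(-5))*(-296) = (-8 + √(-14 + 16*(-1/14))/9) - 15*(-296) = (-8 + √(-14 - 8/7)/9) + 4440 = (-8 + √(-106/7)/9) + 4440 = (-8 + (I*√742/7)/9) + 4440 = (-8 + I*√742/63) + 4440 = 4432 + I*√742/63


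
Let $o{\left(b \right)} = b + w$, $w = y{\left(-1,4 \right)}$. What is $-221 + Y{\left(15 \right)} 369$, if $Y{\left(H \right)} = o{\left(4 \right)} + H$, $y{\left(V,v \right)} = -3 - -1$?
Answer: $6052$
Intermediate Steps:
$y{\left(V,v \right)} = -2$ ($y{\left(V,v \right)} = -3 + 1 = -2$)
$w = -2$
$o{\left(b \right)} = -2 + b$ ($o{\left(b \right)} = b - 2 = -2 + b$)
$Y{\left(H \right)} = 2 + H$ ($Y{\left(H \right)} = \left(-2 + 4\right) + H = 2 + H$)
$-221 + Y{\left(15 \right)} 369 = -221 + \left(2 + 15\right) 369 = -221 + 17 \cdot 369 = -221 + 6273 = 6052$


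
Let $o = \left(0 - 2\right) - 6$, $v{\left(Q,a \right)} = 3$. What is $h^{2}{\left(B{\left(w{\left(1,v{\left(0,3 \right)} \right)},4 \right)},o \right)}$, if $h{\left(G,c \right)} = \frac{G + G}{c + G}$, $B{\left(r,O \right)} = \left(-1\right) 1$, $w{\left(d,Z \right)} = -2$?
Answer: $\frac{4}{81} \approx 0.049383$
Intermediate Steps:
$B{\left(r,O \right)} = -1$
$o = -8$ ($o = -2 - 6 = -8$)
$h{\left(G,c \right)} = \frac{2 G}{G + c}$
$h^{2}{\left(B{\left(w{\left(1,v{\left(0,3 \right)} \right)},4 \right)},o \right)} = \left(2 \left(-1\right) \frac{1}{-1 - 8}\right)^{2} = \left(2 \left(-1\right) \frac{1}{-9}\right)^{2} = \left(2 \left(-1\right) \left(- \frac{1}{9}\right)\right)^{2} = \left(\frac{2}{9}\right)^{2} = \frac{4}{81}$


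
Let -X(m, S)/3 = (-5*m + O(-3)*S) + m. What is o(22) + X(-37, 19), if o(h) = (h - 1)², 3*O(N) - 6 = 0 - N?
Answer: -174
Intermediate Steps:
O(N) = 2 - N/3 (O(N) = 2 + (0 - N)/3 = 2 + (-N)/3 = 2 - N/3)
o(h) = (-1 + h)²
X(m, S) = -9*S + 12*m (X(m, S) = -3*((-5*m + (2 - ⅓*(-3))*S) + m) = -3*((-5*m + (2 + 1)*S) + m) = -3*((-5*m + 3*S) + m) = -3*(-4*m + 3*S) = -9*S + 12*m)
o(22) + X(-37, 19) = (-1 + 22)² + (-9*19 + 12*(-37)) = 21² + (-171 - 444) = 441 - 615 = -174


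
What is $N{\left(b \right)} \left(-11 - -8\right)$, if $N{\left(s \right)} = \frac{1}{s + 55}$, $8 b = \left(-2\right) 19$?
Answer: $- \frac{4}{67} \approx -0.059702$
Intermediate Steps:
$b = - \frac{19}{4}$ ($b = \frac{\left(-2\right) 19}{8} = \frac{1}{8} \left(-38\right) = - \frac{19}{4} \approx -4.75$)
$N{\left(s \right)} = \frac{1}{55 + s}$
$N{\left(b \right)} \left(-11 - -8\right) = \frac{-11 - -8}{55 - \frac{19}{4}} = \frac{-11 + 8}{\frac{201}{4}} = \frac{4}{201} \left(-3\right) = - \frac{4}{67}$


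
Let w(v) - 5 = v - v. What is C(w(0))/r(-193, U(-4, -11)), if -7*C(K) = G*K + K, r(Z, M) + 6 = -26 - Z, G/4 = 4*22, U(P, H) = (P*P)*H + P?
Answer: -1765/1127 ≈ -1.5661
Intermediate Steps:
U(P, H) = P + H*P² (U(P, H) = P²*H + P = H*P² + P = P + H*P²)
G = 352 (G = 4*(4*22) = 4*88 = 352)
r(Z, M) = -32 - Z (r(Z, M) = -6 + (-26 - Z) = -32 - Z)
w(v) = 5 (w(v) = 5 + (v - v) = 5 + 0 = 5)
C(K) = -353*K/7 (C(K) = -(352*K + K)/7 = -353*K/7)
C(w(0))/r(-193, U(-4, -11)) = (-353/7*5)/(-32 - 1*(-193)) = -1765/(7*(-32 + 193)) = -1765/7/161 = -1765/7*1/161 = -1765/1127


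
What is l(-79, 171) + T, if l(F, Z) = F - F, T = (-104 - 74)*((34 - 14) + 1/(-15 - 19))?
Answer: -60431/17 ≈ -3554.8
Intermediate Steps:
T = -60431/17 (T = -178*(20 + 1/(-34)) = -178*(20 - 1/34) = -178*679/34 = -60431/17 ≈ -3554.8)
l(F, Z) = 0
l(-79, 171) + T = 0 - 60431/17 = -60431/17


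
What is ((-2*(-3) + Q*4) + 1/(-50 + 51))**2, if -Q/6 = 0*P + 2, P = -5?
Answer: 1681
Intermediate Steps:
Q = -12 (Q = -6*(0*(-5) + 2) = -6*(0 + 2) = -6*2 = -12)
((-2*(-3) + Q*4) + 1/(-50 + 51))**2 = ((-2*(-3) - 12*4) + 1/(-50 + 51))**2 = ((6 - 48) + 1/1)**2 = (-42 + 1)**2 = (-41)**2 = 1681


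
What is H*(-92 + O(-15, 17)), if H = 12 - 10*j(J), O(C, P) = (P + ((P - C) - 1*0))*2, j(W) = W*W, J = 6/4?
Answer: -63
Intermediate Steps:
J = 3/2 (J = 6*(1/4) = 3/2 ≈ 1.5000)
j(W) = W**2
O(C, P) = -2*C + 4*P (O(C, P) = (P + ((P - C) + 0))*2 = (P + (P - C))*2 = (-C + 2*P)*2 = -2*C + 4*P)
H = -21/2 (H = 12 - 10*(3/2)**2 = 12 - 10*9/4 = 12 - 45/2 = -21/2 ≈ -10.500)
H*(-92 + O(-15, 17)) = -21*(-92 + (-2*(-15) + 4*17))/2 = -21*(-92 + (30 + 68))/2 = -21*(-92 + 98)/2 = -21/2*6 = -63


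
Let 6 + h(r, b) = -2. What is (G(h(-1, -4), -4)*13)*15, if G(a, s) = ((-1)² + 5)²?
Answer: 7020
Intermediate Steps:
h(r, b) = -8 (h(r, b) = -6 - 2 = -8)
G(a, s) = 36 (G(a, s) = (1 + 5)² = 6² = 36)
(G(h(-1, -4), -4)*13)*15 = (36*13)*15 = 468*15 = 7020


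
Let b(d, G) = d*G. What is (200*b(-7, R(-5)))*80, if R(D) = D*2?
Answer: 1120000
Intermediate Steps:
R(D) = 2*D
b(d, G) = G*d
(200*b(-7, R(-5)))*80 = (200*((2*(-5))*(-7)))*80 = (200*(-10*(-7)))*80 = (200*70)*80 = 14000*80 = 1120000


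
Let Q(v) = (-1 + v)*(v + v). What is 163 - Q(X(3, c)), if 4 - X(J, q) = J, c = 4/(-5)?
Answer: 163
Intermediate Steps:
c = -⅘ (c = 4*(-⅕) = -⅘ ≈ -0.80000)
X(J, q) = 4 - J
Q(v) = 2*v*(-1 + v) (Q(v) = (-1 + v)*(2*v) = 2*v*(-1 + v))
163 - Q(X(3, c)) = 163 - 2*(4 - 1*3)*(-1 + (4 - 1*3)) = 163 - 2*(4 - 3)*(-1 + (4 - 3)) = 163 - 2*(-1 + 1) = 163 - 2*0 = 163 - 1*0 = 163 + 0 = 163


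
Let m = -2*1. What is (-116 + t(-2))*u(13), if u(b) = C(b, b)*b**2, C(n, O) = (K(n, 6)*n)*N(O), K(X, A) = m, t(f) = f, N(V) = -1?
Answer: -518492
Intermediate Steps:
m = -2
K(X, A) = -2
C(n, O) = 2*n (C(n, O) = -2*n*(-1) = 2*n)
u(b) = 2*b**3 (u(b) = (2*b)*b**2 = 2*b**3)
(-116 + t(-2))*u(13) = (-116 - 2)*(2*13**3) = -236*2197 = -118*4394 = -518492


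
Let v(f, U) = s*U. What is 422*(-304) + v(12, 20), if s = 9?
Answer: -128108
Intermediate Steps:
v(f, U) = 9*U
422*(-304) + v(12, 20) = 422*(-304) + 9*20 = -128288 + 180 = -128108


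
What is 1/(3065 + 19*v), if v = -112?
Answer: 1/937 ≈ 0.0010672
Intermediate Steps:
1/(3065 + 19*v) = 1/(3065 + 19*(-112)) = 1/(3065 - 2128) = 1/937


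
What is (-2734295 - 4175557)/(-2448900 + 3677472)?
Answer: -575821/102381 ≈ -5.6243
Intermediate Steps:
(-2734295 - 4175557)/(-2448900 + 3677472) = -6909852/1228572 = -6909852*1/1228572 = -575821/102381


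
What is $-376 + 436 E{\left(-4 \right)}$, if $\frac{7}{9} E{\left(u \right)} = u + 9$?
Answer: $\frac{16988}{7} \approx 2426.9$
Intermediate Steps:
$E{\left(u \right)} = \frac{81}{7} + \frac{9 u}{7}$ ($E{\left(u \right)} = \frac{9 \left(u + 9\right)}{7} = \frac{9 \left(9 + u\right)}{7} = \frac{81}{7} + \frac{9 u}{7}$)
$-376 + 436 E{\left(-4 \right)} = -376 + 436 \left(\frac{81}{7} + \frac{9}{7} \left(-4\right)\right) = -376 + 436 \left(\frac{81}{7} - \frac{36}{7}\right) = -376 + 436 \cdot \frac{45}{7} = -376 + \frac{19620}{7} = \frac{16988}{7}$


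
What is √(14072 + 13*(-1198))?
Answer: I*√1502 ≈ 38.756*I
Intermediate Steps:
√(14072 + 13*(-1198)) = √(14072 - 15574) = √(-1502) = I*√1502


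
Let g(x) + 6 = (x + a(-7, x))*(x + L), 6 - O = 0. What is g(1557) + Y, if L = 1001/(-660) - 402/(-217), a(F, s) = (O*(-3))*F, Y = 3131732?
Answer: 24966814633/4340 ≈ 5.7527e+6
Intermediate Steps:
O = 6 (O = 6 - 1*0 = 6 + 0 = 6)
a(F, s) = -18*F (a(F, s) = (6*(-3))*F = -18*F)
L = 4373/13020 (L = 1001*(-1/660) - 402*(-1/217) = -91/60 + 402/217 = 4373/13020 ≈ 0.33587)
g(x) = -6 + (126 + x)*(4373/13020 + x) (g(x) = -6 + (x - 18*(-7))*(x + 4373/13020) = -6 + (x + 126)*(4373/13020 + x) = -6 + (126 + x)*(4373/13020 + x))
g(1557) + Y = (11259/310 + 1557**2 + (1644893/13020)*1557) + 3131732 = (11259/310 + 2424249 + 853699467/4340) + 3131732 = 11375097753/4340 + 3131732 = 24966814633/4340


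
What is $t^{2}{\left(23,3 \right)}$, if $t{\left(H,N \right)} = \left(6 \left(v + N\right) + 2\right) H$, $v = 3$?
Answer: $763876$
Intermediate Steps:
$t{\left(H,N \right)} = H \left(20 + 6 N\right)$ ($t{\left(H,N \right)} = \left(6 \left(3 + N\right) + 2\right) H = \left(\left(18 + 6 N\right) + 2\right) H = \left(20 + 6 N\right) H = H \left(20 + 6 N\right)$)
$t^{2}{\left(23,3 \right)} = \left(2 \cdot 23 \left(10 + 3 \cdot 3\right)\right)^{2} = \left(2 \cdot 23 \left(10 + 9\right)\right)^{2} = \left(2 \cdot 23 \cdot 19\right)^{2} = 874^{2} = 763876$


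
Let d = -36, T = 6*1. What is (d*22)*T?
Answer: -4752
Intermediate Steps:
T = 6
(d*22)*T = -36*22*6 = -792*6 = -4752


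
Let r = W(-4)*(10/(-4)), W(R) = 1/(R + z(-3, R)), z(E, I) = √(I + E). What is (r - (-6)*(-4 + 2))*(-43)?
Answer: 11438/23 - 215*I*√7/46 ≈ 497.3 - 12.366*I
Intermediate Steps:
z(E, I) = √(E + I)
W(R) = 1/(R + √(-3 + R))
r = -5/(2*(-4 + I*√7)) (r = (10/(-4))/(-4 + √(-3 - 4)) = (10*(-¼))/(-4 + √(-7)) = -5/2/(-4 + I*√7) = -5/(2*(-4 + I*√7)) ≈ 0.43478 + 0.28758*I)
(r - (-6)*(-4 + 2))*(-43) = ((10/23 + 5*I*√7/46) - (-6)*(-4 + 2))*(-43) = ((10/23 + 5*I*√7/46) - (-6)*(-2))*(-43) = ((10/23 + 5*I*√7/46) - 1*12)*(-43) = ((10/23 + 5*I*√7/46) - 12)*(-43) = (-266/23 + 5*I*√7/46)*(-43) = 11438/23 - 215*I*√7/46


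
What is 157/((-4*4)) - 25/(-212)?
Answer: -8221/848 ≈ -9.6946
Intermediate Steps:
157/((-4*4)) - 25/(-212) = 157/(-16) - 25*(-1/212) = 157*(-1/16) + 25/212 = -157/16 + 25/212 = -8221/848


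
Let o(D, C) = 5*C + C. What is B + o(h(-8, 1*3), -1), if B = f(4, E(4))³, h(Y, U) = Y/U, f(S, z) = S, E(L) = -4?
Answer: 58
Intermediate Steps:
o(D, C) = 6*C
B = 64 (B = 4³ = 64)
B + o(h(-8, 1*3), -1) = 64 + 6*(-1) = 64 - 6 = 58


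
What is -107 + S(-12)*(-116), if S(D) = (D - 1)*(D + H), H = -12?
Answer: -36299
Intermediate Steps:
S(D) = (-1 + D)*(-12 + D) (S(D) = (D - 1)*(D - 12) = (-1 + D)*(-12 + D))
-107 + S(-12)*(-116) = -107 + (12 + (-12)² - 13*(-12))*(-116) = -107 + (12 + 144 + 156)*(-116) = -107 + 312*(-116) = -107 - 36192 = -36299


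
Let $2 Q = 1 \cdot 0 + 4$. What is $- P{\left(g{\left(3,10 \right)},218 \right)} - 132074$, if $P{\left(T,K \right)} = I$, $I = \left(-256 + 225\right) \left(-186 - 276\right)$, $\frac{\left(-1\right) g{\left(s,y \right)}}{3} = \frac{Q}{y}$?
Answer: $-146396$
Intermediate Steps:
$Q = 2$ ($Q = \frac{1 \cdot 0 + 4}{2} = \frac{0 + 4}{2} = \frac{1}{2} \cdot 4 = 2$)
$g{\left(s,y \right)} = - \frac{6}{y}$ ($g{\left(s,y \right)} = - 3 \frac{2}{y} = - \frac{6}{y}$)
$I = 14322$ ($I = \left(-31\right) \left(-462\right) = 14322$)
$P{\left(T,K \right)} = 14322$
$- P{\left(g{\left(3,10 \right)},218 \right)} - 132074 = \left(-1\right) 14322 - 132074 = -14322 - 132074 = -146396$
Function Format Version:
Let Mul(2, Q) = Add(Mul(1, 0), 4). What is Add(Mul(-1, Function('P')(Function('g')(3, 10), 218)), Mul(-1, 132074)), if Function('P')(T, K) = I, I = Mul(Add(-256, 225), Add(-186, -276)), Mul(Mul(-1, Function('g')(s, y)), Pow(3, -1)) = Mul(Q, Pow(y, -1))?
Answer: -146396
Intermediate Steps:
Q = 2 (Q = Mul(Rational(1, 2), Add(Mul(1, 0), 4)) = Mul(Rational(1, 2), Add(0, 4)) = Mul(Rational(1, 2), 4) = 2)
Function('g')(s, y) = Mul(-6, Pow(y, -1)) (Function('g')(s, y) = Mul(-3, Mul(2, Pow(y, -1))) = Mul(-6, Pow(y, -1)))
I = 14322 (I = Mul(-31, -462) = 14322)
Function('P')(T, K) = 14322
Add(Mul(-1, Function('P')(Function('g')(3, 10), 218)), Mul(-1, 132074)) = Add(Mul(-1, 14322), Mul(-1, 132074)) = Add(-14322, -132074) = -146396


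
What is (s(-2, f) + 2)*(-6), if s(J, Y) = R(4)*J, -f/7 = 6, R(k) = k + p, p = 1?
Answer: 48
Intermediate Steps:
R(k) = 1 + k (R(k) = k + 1 = 1 + k)
f = -42 (f = -7*6 = -42)
s(J, Y) = 5*J (s(J, Y) = (1 + 4)*J = 5*J)
(s(-2, f) + 2)*(-6) = (5*(-2) + 2)*(-6) = (-10 + 2)*(-6) = -8*(-6) = 48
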